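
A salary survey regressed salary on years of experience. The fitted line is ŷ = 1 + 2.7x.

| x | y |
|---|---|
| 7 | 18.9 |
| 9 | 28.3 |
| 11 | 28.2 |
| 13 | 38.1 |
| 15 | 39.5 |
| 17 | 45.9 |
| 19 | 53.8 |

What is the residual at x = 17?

e = -1

ŷ = 1 + 2.7·17 = 46.9
e = 45.9 − 46.9 = -1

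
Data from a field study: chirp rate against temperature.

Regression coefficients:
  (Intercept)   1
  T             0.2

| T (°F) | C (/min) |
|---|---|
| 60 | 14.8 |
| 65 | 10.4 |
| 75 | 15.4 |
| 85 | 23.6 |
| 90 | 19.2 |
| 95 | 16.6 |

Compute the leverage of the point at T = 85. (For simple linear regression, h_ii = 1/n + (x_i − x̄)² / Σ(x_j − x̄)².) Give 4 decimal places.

h = 0.2119

T̄ = (60 + 65 + 75 + 85 + 90 + 95)/6 = 78.3333
Σ(T − T̄)² = 336.111 + 177.778 + 11.1111 + 44.4444 + 136.111 + 277.778 = 983.333
h = 1/6 + (6.66667)²/983.333 = 0.166667 + 0.0451977 = 0.2119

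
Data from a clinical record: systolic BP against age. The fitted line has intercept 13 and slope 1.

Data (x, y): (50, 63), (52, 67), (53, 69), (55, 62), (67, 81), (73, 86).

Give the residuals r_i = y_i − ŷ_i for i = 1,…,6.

0, 2, 3, -6, 1, 0

x=50: ŷ = 13 + 50 = 63; r = 63 − 63 = 0
x=52: ŷ = 13 + 52 = 65; r = 67 − 65 = 2
x=53: ŷ = 13 + 53 = 66; r = 69 − 66 = 3
x=55: ŷ = 13 + 55 = 68; r = 62 − 68 = -6
x=67: ŷ = 13 + 67 = 80; r = 81 − 80 = 1
x=73: ŷ = 13 + 73 = 86; r = 86 − 86 = 0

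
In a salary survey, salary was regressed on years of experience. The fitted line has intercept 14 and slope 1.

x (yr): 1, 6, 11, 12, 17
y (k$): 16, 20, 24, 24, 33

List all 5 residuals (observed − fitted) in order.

1, 0, -1, -2, 2

x=1: ŷ = 14 + 1 = 15; r = 16 − 15 = 1
x=6: ŷ = 14 + 6 = 20; r = 20 − 20 = 0
x=11: ŷ = 14 + 11 = 25; r = 24 − 25 = -1
x=12: ŷ = 14 + 12 = 26; r = 24 − 26 = -2
x=17: ŷ = 14 + 17 = 31; r = 33 − 31 = 2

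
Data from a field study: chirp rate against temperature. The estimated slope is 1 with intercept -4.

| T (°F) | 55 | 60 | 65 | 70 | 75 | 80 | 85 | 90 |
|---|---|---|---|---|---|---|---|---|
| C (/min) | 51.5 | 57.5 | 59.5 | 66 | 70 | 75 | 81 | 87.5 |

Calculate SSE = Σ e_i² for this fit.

SSE = 9

T=55: ŷ = -4 + 55 = 51; e = 51.5 − 51 = 0.5
T=60: ŷ = -4 + 60 = 56; e = 57.5 − 56 = 1.5
T=65: ŷ = -4 + 65 = 61; e = 59.5 − 61 = -1.5
T=70: ŷ = -4 + 70 = 66; e = 66 − 66 = 0
T=75: ŷ = -4 + 75 = 71; e = 70 − 71 = -1
T=80: ŷ = -4 + 80 = 76; e = 75 − 76 = -1
T=85: ŷ = -4 + 85 = 81; e = 81 − 81 = 0
T=90: ŷ = -4 + 90 = 86; e = 87.5 − 86 = 1.5
SSE = 0.25 + 2.25 + 2.25 + 0 + 1 + 1 + 0 + 2.25 = 9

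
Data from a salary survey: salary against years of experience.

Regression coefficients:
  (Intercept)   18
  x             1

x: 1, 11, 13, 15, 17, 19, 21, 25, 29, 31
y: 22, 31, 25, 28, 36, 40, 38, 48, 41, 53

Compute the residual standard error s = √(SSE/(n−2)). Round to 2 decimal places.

s = 4.50

x=1: ŷ = 18 + 1 = 19; e = 22 − 19 = 3
x=11: ŷ = 18 + 11 = 29; e = 31 − 29 = 2
x=13: ŷ = 18 + 13 = 31; e = 25 − 31 = -6
x=15: ŷ = 18 + 15 = 33; e = 28 − 33 = -5
x=17: ŷ = 18 + 17 = 35; e = 36 − 35 = 1
x=19: ŷ = 18 + 19 = 37; e = 40 − 37 = 3
x=21: ŷ = 18 + 21 = 39; e = 38 − 39 = -1
x=25: ŷ = 18 + 25 = 43; e = 48 − 43 = 5
x=29: ŷ = 18 + 29 = 47; e = 41 − 47 = -6
x=31: ŷ = 18 + 31 = 49; e = 53 − 49 = 4
SSE = 9 + 4 + 36 + 25 + 1 + 9 + 1 + 25 + 36 + 16 = 162
s = √(162/8) = √20.25 ≈ 4.50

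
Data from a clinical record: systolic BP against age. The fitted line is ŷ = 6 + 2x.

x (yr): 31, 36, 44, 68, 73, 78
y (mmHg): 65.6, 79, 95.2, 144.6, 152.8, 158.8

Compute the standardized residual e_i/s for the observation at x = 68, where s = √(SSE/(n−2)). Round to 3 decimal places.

1.023

x=31: ŷ = 6 + 2·31 = 68; e = 65.6 − 68 = -2.4
x=36: ŷ = 6 + 2·36 = 78; e = 79 − 78 = 1
x=44: ŷ = 6 + 2·44 = 94; e = 95.2 − 94 = 1.2
x=68: ŷ = 6 + 2·68 = 142; e = 144.6 − 142 = 2.6
x=73: ŷ = 6 + 2·73 = 152; e = 152.8 − 152 = 0.8
x=78: ŷ = 6 + 2·78 = 162; e = 158.8 − 162 = -3.2
SSE = 5.76 + 1 + 1.44 + 6.76 + 0.64 + 10.24 = 25.84
s = √(25.84/4) = 2.54165
e/s = 2.6 / 2.54165 = 1.023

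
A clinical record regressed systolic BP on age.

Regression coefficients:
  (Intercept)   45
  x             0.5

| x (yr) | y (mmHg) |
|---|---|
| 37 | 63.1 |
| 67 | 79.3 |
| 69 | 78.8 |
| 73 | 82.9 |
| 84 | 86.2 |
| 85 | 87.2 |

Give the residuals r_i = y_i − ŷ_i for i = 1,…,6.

x=37: ŷ = 45 + 0.5·37 = 63.5; r = 63.1 − 63.5 = -0.4
x=67: ŷ = 45 + 0.5·67 = 78.5; r = 79.3 − 78.5 = 0.8
x=69: ŷ = 45 + 0.5·69 = 79.5; r = 78.8 − 79.5 = -0.7
x=73: ŷ = 45 + 0.5·73 = 81.5; r = 82.9 − 81.5 = 1.4
x=84: ŷ = 45 + 0.5·84 = 87; r = 86.2 − 87 = -0.8
x=85: ŷ = 45 + 0.5·85 = 87.5; r = 87.2 − 87.5 = -0.3

-0.4, 0.8, -0.7, 1.4, -0.8, -0.3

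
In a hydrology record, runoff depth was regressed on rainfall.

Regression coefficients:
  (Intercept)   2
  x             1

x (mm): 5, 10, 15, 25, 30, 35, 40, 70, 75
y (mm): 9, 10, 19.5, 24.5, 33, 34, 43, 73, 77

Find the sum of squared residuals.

x=5: ŷ = 2 + 5 = 7; r = 9 − 7 = 2
x=10: ŷ = 2 + 10 = 12; r = 10 − 12 = -2
x=15: ŷ = 2 + 15 = 17; r = 19.5 − 17 = 2.5
x=25: ŷ = 2 + 25 = 27; r = 24.5 − 27 = -2.5
x=30: ŷ = 2 + 30 = 32; r = 33 − 32 = 1
x=35: ŷ = 2 + 35 = 37; r = 34 − 37 = -3
x=40: ŷ = 2 + 40 = 42; r = 43 − 42 = 1
x=70: ŷ = 2 + 70 = 72; r = 73 − 72 = 1
x=75: ŷ = 2 + 75 = 77; r = 77 − 77 = 0
SSE = 4 + 4 + 6.25 + 6.25 + 1 + 9 + 1 + 1 + 0 = 32.5

SSE = 32.5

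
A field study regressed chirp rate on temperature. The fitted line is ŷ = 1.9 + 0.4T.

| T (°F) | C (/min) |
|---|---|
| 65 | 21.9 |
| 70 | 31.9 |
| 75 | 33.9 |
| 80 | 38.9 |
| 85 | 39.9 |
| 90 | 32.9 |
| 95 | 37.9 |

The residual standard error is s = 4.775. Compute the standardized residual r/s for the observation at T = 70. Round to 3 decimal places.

0.419

ŷ = 1.9 + 0.4·70 = 29.9
r = 31.9 − 29.9 = 2
r/s = 2 / 4.775 = 0.419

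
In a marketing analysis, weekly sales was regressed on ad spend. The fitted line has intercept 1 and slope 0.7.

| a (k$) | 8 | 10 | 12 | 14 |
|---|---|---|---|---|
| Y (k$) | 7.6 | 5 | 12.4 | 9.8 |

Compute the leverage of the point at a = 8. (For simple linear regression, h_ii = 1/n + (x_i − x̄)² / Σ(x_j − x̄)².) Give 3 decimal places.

h = 0.700

ā = (8 + 10 + 12 + 14)/4 = 11
Σ(a − ā)² = 9 + 1 + 1 + 9 = 20
h = 1/4 + (-3)²/20 = 0.25 + 0.45 = 0.700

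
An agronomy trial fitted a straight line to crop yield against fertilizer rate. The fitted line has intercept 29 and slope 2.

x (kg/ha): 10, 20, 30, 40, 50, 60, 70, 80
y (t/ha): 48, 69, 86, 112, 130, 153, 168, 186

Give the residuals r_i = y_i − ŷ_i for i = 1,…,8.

-1, 0, -3, 3, 1, 4, -1, -3

x=10: ŷ = 29 + 2·10 = 49; r = 48 − 49 = -1
x=20: ŷ = 29 + 2·20 = 69; r = 69 − 69 = 0
x=30: ŷ = 29 + 2·30 = 89; r = 86 − 89 = -3
x=40: ŷ = 29 + 2·40 = 109; r = 112 − 109 = 3
x=50: ŷ = 29 + 2·50 = 129; r = 130 − 129 = 1
x=60: ŷ = 29 + 2·60 = 149; r = 153 − 149 = 4
x=70: ŷ = 29 + 2·70 = 169; r = 168 − 169 = -1
x=80: ŷ = 29 + 2·80 = 189; r = 186 − 189 = -3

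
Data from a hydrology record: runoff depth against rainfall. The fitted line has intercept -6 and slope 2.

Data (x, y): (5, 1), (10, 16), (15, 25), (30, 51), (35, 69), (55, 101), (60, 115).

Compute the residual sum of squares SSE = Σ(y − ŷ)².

SSE = 58

x=5: ŷ = -6 + 2·5 = 4; r = 1 − 4 = -3
x=10: ŷ = -6 + 2·10 = 14; r = 16 − 14 = 2
x=15: ŷ = -6 + 2·15 = 24; r = 25 − 24 = 1
x=30: ŷ = -6 + 2·30 = 54; r = 51 − 54 = -3
x=35: ŷ = -6 + 2·35 = 64; r = 69 − 64 = 5
x=55: ŷ = -6 + 2·55 = 104; r = 101 − 104 = -3
x=60: ŷ = -6 + 2·60 = 114; r = 115 − 114 = 1
SSE = 9 + 4 + 1 + 9 + 25 + 9 + 1 = 58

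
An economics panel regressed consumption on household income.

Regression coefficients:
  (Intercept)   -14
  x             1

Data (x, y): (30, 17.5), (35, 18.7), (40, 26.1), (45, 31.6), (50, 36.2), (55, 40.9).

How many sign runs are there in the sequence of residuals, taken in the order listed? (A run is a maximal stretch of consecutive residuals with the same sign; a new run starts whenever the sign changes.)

4 runs

x=30: ŷ = -14 + 30 = 16; r = 17.5 − 16 = 1.5
x=35: ŷ = -14 + 35 = 21; r = 18.7 − 21 = -2.3
x=40: ŷ = -14 + 40 = 26; r = 26.1 − 26 = 0.1
x=45: ŷ = -14 + 45 = 31; r = 31.6 − 31 = 0.6
x=50: ŷ = -14 + 50 = 36; r = 36.2 − 36 = 0.2
x=55: ŷ = -14 + 55 = 41; r = 40.9 − 41 = -0.1
Signs: + − + + + −
Runs: +×1, −×1, +×3, −×1 → 4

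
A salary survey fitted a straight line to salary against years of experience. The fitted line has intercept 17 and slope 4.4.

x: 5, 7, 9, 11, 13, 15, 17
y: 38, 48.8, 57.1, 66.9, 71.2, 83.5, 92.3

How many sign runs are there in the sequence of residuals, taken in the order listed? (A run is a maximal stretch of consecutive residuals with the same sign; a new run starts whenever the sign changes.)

x=5: ŷ = 17 + 4.4·5 = 39; r = 38 − 39 = -1
x=7: ŷ = 17 + 4.4·7 = 47.8; r = 48.8 − 47.8 = 1
x=9: ŷ = 17 + 4.4·9 = 56.6; r = 57.1 − 56.6 = 0.5
x=11: ŷ = 17 + 4.4·11 = 65.4; r = 66.9 − 65.4 = 1.5
x=13: ŷ = 17 + 4.4·13 = 74.2; r = 71.2 − 74.2 = -3
x=15: ŷ = 17 + 4.4·15 = 83; r = 83.5 − 83 = 0.5
x=17: ŷ = 17 + 4.4·17 = 91.8; r = 92.3 − 91.8 = 0.5
Signs: − + + + − + +
Runs: −×1, +×3, −×1, +×2 → 4

4 runs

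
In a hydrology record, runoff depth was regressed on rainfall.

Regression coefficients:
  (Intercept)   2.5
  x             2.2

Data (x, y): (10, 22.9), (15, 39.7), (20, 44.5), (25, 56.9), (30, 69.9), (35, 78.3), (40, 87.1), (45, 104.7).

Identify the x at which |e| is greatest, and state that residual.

x=10: ŷ = 2.5 + 2.2·10 = 24.5; e = 22.9 − 24.5 = -1.6
x=15: ŷ = 2.5 + 2.2·15 = 35.5; e = 39.7 − 35.5 = 4.2
x=20: ŷ = 2.5 + 2.2·20 = 46.5; e = 44.5 − 46.5 = -2
x=25: ŷ = 2.5 + 2.2·25 = 57.5; e = 56.9 − 57.5 = -0.6
x=30: ŷ = 2.5 + 2.2·30 = 68.5; e = 69.9 − 68.5 = 1.4
x=35: ŷ = 2.5 + 2.2·35 = 79.5; e = 78.3 − 79.5 = -1.2
x=40: ŷ = 2.5 + 2.2·40 = 90.5; e = 87.1 − 90.5 = -3.4
x=45: ŷ = 2.5 + 2.2·45 = 101.5; e = 104.7 − 101.5 = 3.2
Largest |e| is 4.2 at x = 15, residual 4.2.

x = 15, e = 4.2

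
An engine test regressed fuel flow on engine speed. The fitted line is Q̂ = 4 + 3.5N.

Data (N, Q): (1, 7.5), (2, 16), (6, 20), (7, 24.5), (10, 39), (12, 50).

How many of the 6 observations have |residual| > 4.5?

2

N=1: Q̂ = 4 + 3.5·1 = 7.5; e = 7.5 − 7.5 = 0
N=2: Q̂ = 4 + 3.5·2 = 11; e = 16 − 11 = 5
N=6: Q̂ = 4 + 3.5·6 = 25; e = 20 − 25 = -5
N=7: Q̂ = 4 + 3.5·7 = 28.5; e = 24.5 − 28.5 = -4
N=10: Q̂ = 4 + 3.5·10 = 39; e = 39 − 39 = 0
N=12: Q̂ = 4 + 3.5·12 = 46; e = 50 − 46 = 4
|e| > 4.5: N=2 (|e|=5), N=6 (|e|=5) → 2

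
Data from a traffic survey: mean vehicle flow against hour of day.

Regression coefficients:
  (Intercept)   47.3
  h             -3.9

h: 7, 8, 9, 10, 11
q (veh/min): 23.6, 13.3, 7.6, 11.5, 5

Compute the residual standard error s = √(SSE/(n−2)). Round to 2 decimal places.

h=7: ŷ = 47.3 − 3.9·7 = 20; r = 23.6 − 20 = 3.6
h=8: ŷ = 47.3 − 3.9·8 = 16.1; r = 13.3 − 16.1 = -2.8
h=9: ŷ = 47.3 − 3.9·9 = 12.2; r = 7.6 − 12.2 = -4.6
h=10: ŷ = 47.3 − 3.9·10 = 8.3; r = 11.5 − 8.3 = 3.2
h=11: ŷ = 47.3 − 3.9·11 = 4.4; r = 5 − 4.4 = 0.6
SSE = 12.96 + 7.84 + 21.16 + 10.24 + 0.36 = 52.56
s = √(52.56/3) = √17.52 ≈ 4.19

s = 4.19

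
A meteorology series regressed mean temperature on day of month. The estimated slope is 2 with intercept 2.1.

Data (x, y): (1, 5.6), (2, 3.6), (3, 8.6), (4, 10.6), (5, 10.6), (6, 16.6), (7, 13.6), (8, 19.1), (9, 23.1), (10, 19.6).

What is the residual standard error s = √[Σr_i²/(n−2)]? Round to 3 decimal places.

x=1: ŷ = 2.1 + 2·1 = 4.1; r = 5.6 − 4.1 = 1.5
x=2: ŷ = 2.1 + 2·2 = 6.1; r = 3.6 − 6.1 = -2.5
x=3: ŷ = 2.1 + 2·3 = 8.1; r = 8.6 − 8.1 = 0.5
x=4: ŷ = 2.1 + 2·4 = 10.1; r = 10.6 − 10.1 = 0.5
x=5: ŷ = 2.1 + 2·5 = 12.1; r = 10.6 − 12.1 = -1.5
x=6: ŷ = 2.1 + 2·6 = 14.1; r = 16.6 − 14.1 = 2.5
x=7: ŷ = 2.1 + 2·7 = 16.1; r = 13.6 − 16.1 = -2.5
x=8: ŷ = 2.1 + 2·8 = 18.1; r = 19.1 − 18.1 = 1
x=9: ŷ = 2.1 + 2·9 = 20.1; r = 23.1 − 20.1 = 3
x=10: ŷ = 2.1 + 2·10 = 22.1; r = 19.6 − 22.1 = -2.5
SSE = 2.25 + 6.25 + 0.25 + 0.25 + 2.25 + 6.25 + 6.25 + 1 + 9 + 6.25 = 40
s = √(40/8) = √5 ≈ 2.236

s = 2.236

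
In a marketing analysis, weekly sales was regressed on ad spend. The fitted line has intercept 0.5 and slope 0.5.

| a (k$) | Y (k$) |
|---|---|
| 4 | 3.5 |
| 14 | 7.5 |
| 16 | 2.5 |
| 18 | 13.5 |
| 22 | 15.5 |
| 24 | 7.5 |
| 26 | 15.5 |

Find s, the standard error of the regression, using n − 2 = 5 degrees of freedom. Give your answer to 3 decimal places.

a=4: ŷ = 0.5 + 0.5·4 = 2.5; e = 3.5 − 2.5 = 1
a=14: ŷ = 0.5 + 0.5·14 = 7.5; e = 7.5 − 7.5 = 0
a=16: ŷ = 0.5 + 0.5·16 = 8.5; e = 2.5 − 8.5 = -6
a=18: ŷ = 0.5 + 0.5·18 = 9.5; e = 13.5 − 9.5 = 4
a=22: ŷ = 0.5 + 0.5·22 = 11.5; e = 15.5 − 11.5 = 4
a=24: ŷ = 0.5 + 0.5·24 = 12.5; e = 7.5 − 12.5 = -5
a=26: ŷ = 0.5 + 0.5·26 = 13.5; e = 15.5 − 13.5 = 2
SSE = 1 + 0 + 36 + 16 + 16 + 25 + 4 = 98
s = √(98/5) = √19.6 ≈ 4.427

s = 4.427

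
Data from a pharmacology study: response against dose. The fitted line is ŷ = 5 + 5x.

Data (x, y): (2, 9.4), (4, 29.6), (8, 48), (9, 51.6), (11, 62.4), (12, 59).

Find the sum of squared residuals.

SSE = 105.84

x=2: ŷ = 5 + 5·2 = 15; e = 9.4 − 15 = -5.6
x=4: ŷ = 5 + 5·4 = 25; e = 29.6 − 25 = 4.6
x=8: ŷ = 5 + 5·8 = 45; e = 48 − 45 = 3
x=9: ŷ = 5 + 5·9 = 50; e = 51.6 − 50 = 1.6
x=11: ŷ = 5 + 5·11 = 60; e = 62.4 − 60 = 2.4
x=12: ŷ = 5 + 5·12 = 65; e = 59 − 65 = -6
SSE = 31.36 + 21.16 + 9 + 2.56 + 5.76 + 36 = 105.84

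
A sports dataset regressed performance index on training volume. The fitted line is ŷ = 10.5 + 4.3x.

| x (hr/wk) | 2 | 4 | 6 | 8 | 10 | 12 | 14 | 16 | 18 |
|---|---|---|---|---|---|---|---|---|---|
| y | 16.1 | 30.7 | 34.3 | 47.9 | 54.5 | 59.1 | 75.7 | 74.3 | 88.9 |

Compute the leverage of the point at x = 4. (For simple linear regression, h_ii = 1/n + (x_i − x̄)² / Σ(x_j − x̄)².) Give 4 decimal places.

x̄ = (2 + 4 + 6 + 8 + 10 + 12 + 14 + 16 + 18)/9 = 10
Σ(x − x̄)² = 64 + 36 + 16 + 4 + 0 + 4 + 16 + 36 + 64 = 240
h = 1/9 + (-6)²/240 = 0.111111 + 0.15 = 0.2611

h = 0.2611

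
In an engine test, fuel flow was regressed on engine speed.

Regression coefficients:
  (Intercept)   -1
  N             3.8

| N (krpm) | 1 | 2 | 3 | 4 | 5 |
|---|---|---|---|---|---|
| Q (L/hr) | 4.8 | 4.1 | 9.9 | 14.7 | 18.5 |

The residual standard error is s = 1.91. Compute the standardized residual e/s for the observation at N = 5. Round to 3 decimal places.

Q̂ = -1 + 3.8·5 = 18
e = 18.5 − 18 = 0.5
e/s = 0.5 / 1.91 = 0.262

0.262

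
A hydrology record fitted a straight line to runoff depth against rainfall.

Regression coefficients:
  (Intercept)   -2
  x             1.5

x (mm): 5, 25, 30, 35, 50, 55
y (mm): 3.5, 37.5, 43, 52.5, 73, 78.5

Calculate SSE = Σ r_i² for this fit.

x=5: ŷ = -2 + 1.5·5 = 5.5; r = 3.5 − 5.5 = -2
x=25: ŷ = -2 + 1.5·25 = 35.5; r = 37.5 − 35.5 = 2
x=30: ŷ = -2 + 1.5·30 = 43; r = 43 − 43 = 0
x=35: ŷ = -2 + 1.5·35 = 50.5; r = 52.5 − 50.5 = 2
x=50: ŷ = -2 + 1.5·50 = 73; r = 73 − 73 = 0
x=55: ŷ = -2 + 1.5·55 = 80.5; r = 78.5 − 80.5 = -2
SSE = 4 + 4 + 0 + 4 + 0 + 4 = 16

SSE = 16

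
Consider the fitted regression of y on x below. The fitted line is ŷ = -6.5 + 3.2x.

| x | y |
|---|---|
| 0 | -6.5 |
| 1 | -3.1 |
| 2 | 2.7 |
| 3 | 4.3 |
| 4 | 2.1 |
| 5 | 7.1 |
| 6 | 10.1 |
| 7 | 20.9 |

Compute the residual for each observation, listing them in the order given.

x=0: ŷ = -6.5 + 3.2·0 = -6.5; r = -6.5 − (-6.5) = 0
x=1: ŷ = -6.5 + 3.2·1 = -3.3; r = -3.1 − (-3.3) = 0.2
x=2: ŷ = -6.5 + 3.2·2 = -0.1; r = 2.7 − (-0.1) = 2.8
x=3: ŷ = -6.5 + 3.2·3 = 3.1; r = 4.3 − 3.1 = 1.2
x=4: ŷ = -6.5 + 3.2·4 = 6.3; r = 2.1 − 6.3 = -4.2
x=5: ŷ = -6.5 + 3.2·5 = 9.5; r = 7.1 − 9.5 = -2.4
x=6: ŷ = -6.5 + 3.2·6 = 12.7; r = 10.1 − 12.7 = -2.6
x=7: ŷ = -6.5 + 3.2·7 = 15.9; r = 20.9 − 15.9 = 5

0, 0.2, 2.8, 1.2, -4.2, -2.4, -2.6, 5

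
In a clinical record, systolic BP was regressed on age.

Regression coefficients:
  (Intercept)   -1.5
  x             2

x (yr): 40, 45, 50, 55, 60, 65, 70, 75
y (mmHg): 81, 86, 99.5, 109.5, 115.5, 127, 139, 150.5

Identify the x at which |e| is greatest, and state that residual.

x = 60, e = -3

x=40: ŷ = -1.5 + 2·40 = 78.5; e = 81 − 78.5 = 2.5
x=45: ŷ = -1.5 + 2·45 = 88.5; e = 86 − 88.5 = -2.5
x=50: ŷ = -1.5 + 2·50 = 98.5; e = 99.5 − 98.5 = 1
x=55: ŷ = -1.5 + 2·55 = 108.5; e = 109.5 − 108.5 = 1
x=60: ŷ = -1.5 + 2·60 = 118.5; e = 115.5 − 118.5 = -3
x=65: ŷ = -1.5 + 2·65 = 128.5; e = 127 − 128.5 = -1.5
x=70: ŷ = -1.5 + 2·70 = 138.5; e = 139 − 138.5 = 0.5
x=75: ŷ = -1.5 + 2·75 = 148.5; e = 150.5 − 148.5 = 2
Largest |e| is 3 at x = 60, residual -3.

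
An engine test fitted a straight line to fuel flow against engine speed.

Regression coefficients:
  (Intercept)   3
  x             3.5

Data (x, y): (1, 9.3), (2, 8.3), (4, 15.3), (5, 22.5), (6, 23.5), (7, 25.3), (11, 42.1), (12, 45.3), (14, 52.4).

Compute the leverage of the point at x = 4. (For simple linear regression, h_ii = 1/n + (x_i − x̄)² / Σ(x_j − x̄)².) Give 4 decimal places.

x̄ = (1 + 2 + 4 + 5 + 6 + 7 + 11 + 12 + 14)/9 = 6.88889
Σ(x − x̄)² = 34.679 + 23.9012 + 8.34568 + 3.5679 + 0.790123 + 0.0123457 + 16.9012 + 26.1235 + 50.5679 = 164.889
h = 1/9 + (-2.88889)²/164.889 = 0.111111 + 0.050614 = 0.1617

h = 0.1617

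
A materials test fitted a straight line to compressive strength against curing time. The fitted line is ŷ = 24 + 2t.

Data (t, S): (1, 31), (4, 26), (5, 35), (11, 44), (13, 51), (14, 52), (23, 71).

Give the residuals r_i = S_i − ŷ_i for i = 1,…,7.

5, -6, 1, -2, 1, 0, 1

t=1: ŷ = 24 + 2·1 = 26; r = 31 − 26 = 5
t=4: ŷ = 24 + 2·4 = 32; r = 26 − 32 = -6
t=5: ŷ = 24 + 2·5 = 34; r = 35 − 34 = 1
t=11: ŷ = 24 + 2·11 = 46; r = 44 − 46 = -2
t=13: ŷ = 24 + 2·13 = 50; r = 51 − 50 = 1
t=14: ŷ = 24 + 2·14 = 52; r = 52 − 52 = 0
t=23: ŷ = 24 + 2·23 = 70; r = 71 − 70 = 1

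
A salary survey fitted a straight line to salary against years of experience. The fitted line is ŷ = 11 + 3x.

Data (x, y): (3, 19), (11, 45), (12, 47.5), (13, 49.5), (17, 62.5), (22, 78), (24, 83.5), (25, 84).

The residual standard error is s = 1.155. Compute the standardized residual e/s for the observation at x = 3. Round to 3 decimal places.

ŷ = 11 + 3·3 = 20
e = 19 − 20 = -1
e/s = -1 / 1.155 = -0.866

-0.866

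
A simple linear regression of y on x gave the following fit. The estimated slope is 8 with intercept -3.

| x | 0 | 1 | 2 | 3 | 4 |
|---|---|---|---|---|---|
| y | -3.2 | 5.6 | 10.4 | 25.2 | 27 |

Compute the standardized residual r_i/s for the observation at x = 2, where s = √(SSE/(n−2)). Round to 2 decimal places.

-0.84

x=0: ŷ = -3 + 8·0 = -3; r = -3.2 − (-3) = -0.2
x=1: ŷ = -3 + 8·1 = 5; r = 5.6 − 5 = 0.6
x=2: ŷ = -3 + 8·2 = 13; r = 10.4 − 13 = -2.6
x=3: ŷ = -3 + 8·3 = 21; r = 25.2 − 21 = 4.2
x=4: ŷ = -3 + 8·4 = 29; r = 27 − 29 = -2
SSE = 0.04 + 0.36 + 6.76 + 17.64 + 4 = 28.8
s = √(28.8/3) = 3.09839
r/s = -2.6 / 3.09839 = -0.84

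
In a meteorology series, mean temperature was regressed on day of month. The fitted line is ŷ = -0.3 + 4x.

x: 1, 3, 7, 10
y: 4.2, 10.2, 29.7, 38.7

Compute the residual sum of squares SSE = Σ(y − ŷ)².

x=1: ŷ = -0.3 + 4·1 = 3.7; r = 4.2 − 3.7 = 0.5
x=3: ŷ = -0.3 + 4·3 = 11.7; r = 10.2 − 11.7 = -1.5
x=7: ŷ = -0.3 + 4·7 = 27.7; r = 29.7 − 27.7 = 2
x=10: ŷ = -0.3 + 4·10 = 39.7; r = 38.7 − 39.7 = -1
SSE = 0.25 + 2.25 + 4 + 1 = 7.5

SSE = 7.5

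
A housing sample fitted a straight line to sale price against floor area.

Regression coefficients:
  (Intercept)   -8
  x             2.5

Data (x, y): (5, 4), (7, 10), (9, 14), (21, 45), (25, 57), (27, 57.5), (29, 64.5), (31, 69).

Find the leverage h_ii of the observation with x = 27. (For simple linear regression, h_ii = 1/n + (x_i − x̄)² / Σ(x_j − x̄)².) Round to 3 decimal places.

x̄ = (5 + 7 + 9 + 21 + 25 + 27 + 29 + 31)/8 = 19.25
Σ(x − x̄)² = 203.062 + 150.062 + 105.062 + 3.0625 + 33.0625 + 60.0625 + 95.0625 + 138.062 = 787.5
h = 1/8 + (7.75)²/787.5 = 0.125 + 0.0762698 = 0.201

h = 0.201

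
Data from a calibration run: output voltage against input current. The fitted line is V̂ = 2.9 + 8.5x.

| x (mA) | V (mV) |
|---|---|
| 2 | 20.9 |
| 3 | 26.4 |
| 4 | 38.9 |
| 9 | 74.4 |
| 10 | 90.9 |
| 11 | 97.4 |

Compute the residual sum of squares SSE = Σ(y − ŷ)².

x=2: V̂ = 2.9 + 8.5·2 = 19.9; r = 20.9 − 19.9 = 1
x=3: V̂ = 2.9 + 8.5·3 = 28.4; r = 26.4 − 28.4 = -2
x=4: V̂ = 2.9 + 8.5·4 = 36.9; r = 38.9 − 36.9 = 2
x=9: V̂ = 2.9 + 8.5·9 = 79.4; r = 74.4 − 79.4 = -5
x=10: V̂ = 2.9 + 8.5·10 = 87.9; r = 90.9 − 87.9 = 3
x=11: V̂ = 2.9 + 8.5·11 = 96.4; r = 97.4 − 96.4 = 1
SSE = 1 + 4 + 4 + 25 + 9 + 1 = 44

SSE = 44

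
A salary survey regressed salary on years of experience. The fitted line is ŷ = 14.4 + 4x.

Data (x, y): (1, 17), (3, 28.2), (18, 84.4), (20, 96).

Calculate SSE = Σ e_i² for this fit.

x=1: ŷ = 14.4 + 4·1 = 18.4; e = 17 − 18.4 = -1.4
x=3: ŷ = 14.4 + 4·3 = 26.4; e = 28.2 − 26.4 = 1.8
x=18: ŷ = 14.4 + 4·18 = 86.4; e = 84.4 − 86.4 = -2
x=20: ŷ = 14.4 + 4·20 = 94.4; e = 96 − 94.4 = 1.6
SSE = 1.96 + 3.24 + 4 + 2.56 = 11.76

SSE = 11.76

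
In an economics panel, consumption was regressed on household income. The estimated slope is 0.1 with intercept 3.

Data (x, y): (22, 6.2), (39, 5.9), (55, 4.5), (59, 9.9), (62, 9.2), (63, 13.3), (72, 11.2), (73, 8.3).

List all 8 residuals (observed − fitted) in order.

x=22: ŷ = 3 + 0.1·22 = 5.2; e = 6.2 − 5.2 = 1
x=39: ŷ = 3 + 0.1·39 = 6.9; e = 5.9 − 6.9 = -1
x=55: ŷ = 3 + 0.1·55 = 8.5; e = 4.5 − 8.5 = -4
x=59: ŷ = 3 + 0.1·59 = 8.9; e = 9.9 − 8.9 = 1
x=62: ŷ = 3 + 0.1·62 = 9.2; e = 9.2 − 9.2 = 0
x=63: ŷ = 3 + 0.1·63 = 9.3; e = 13.3 − 9.3 = 4
x=72: ŷ = 3 + 0.1·72 = 10.2; e = 11.2 − 10.2 = 1
x=73: ŷ = 3 + 0.1·73 = 10.3; e = 8.3 − 10.3 = -2

1, -1, -4, 1, 0, 4, 1, -2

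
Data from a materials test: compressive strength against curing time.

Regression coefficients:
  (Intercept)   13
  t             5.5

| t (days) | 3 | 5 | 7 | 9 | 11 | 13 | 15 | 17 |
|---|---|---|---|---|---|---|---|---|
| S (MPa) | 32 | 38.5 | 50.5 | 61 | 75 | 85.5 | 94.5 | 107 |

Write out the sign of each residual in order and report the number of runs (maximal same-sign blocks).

t=3: ŷ = 13 + 5.5·3 = 29.5; e = 32 − 29.5 = 2.5
t=5: ŷ = 13 + 5.5·5 = 40.5; e = 38.5 − 40.5 = -2
t=7: ŷ = 13 + 5.5·7 = 51.5; e = 50.5 − 51.5 = -1
t=9: ŷ = 13 + 5.5·9 = 62.5; e = 61 − 62.5 = -1.5
t=11: ŷ = 13 + 5.5·11 = 73.5; e = 75 − 73.5 = 1.5
t=13: ŷ = 13 + 5.5·13 = 84.5; e = 85.5 − 84.5 = 1
t=15: ŷ = 13 + 5.5·15 = 95.5; e = 94.5 − 95.5 = -1
t=17: ŷ = 13 + 5.5·17 = 106.5; e = 107 − 106.5 = 0.5
Signs: + − − − + + − +
Runs: +×1, −×3, +×2, −×1, +×1 → 5

5 runs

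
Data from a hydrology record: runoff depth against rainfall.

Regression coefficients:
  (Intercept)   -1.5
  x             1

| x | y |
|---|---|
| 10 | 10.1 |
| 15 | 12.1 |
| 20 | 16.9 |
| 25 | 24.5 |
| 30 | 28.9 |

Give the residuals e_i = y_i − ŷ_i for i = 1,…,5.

x=10: ŷ = -1.5 + 10 = 8.5; e = 10.1 − 8.5 = 1.6
x=15: ŷ = -1.5 + 15 = 13.5; e = 12.1 − 13.5 = -1.4
x=20: ŷ = -1.5 + 20 = 18.5; e = 16.9 − 18.5 = -1.6
x=25: ŷ = -1.5 + 25 = 23.5; e = 24.5 − 23.5 = 1
x=30: ŷ = -1.5 + 30 = 28.5; e = 28.9 − 28.5 = 0.4

1.6, -1.4, -1.6, 1, 0.4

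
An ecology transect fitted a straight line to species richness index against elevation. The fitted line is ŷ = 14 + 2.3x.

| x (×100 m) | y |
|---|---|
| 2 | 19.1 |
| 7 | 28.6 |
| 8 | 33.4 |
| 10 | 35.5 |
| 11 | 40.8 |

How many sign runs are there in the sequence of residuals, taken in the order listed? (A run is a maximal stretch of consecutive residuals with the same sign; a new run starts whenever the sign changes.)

5 runs

x=2: ŷ = 14 + 2.3·2 = 18.6; e = 19.1 − 18.6 = 0.5
x=7: ŷ = 14 + 2.3·7 = 30.1; e = 28.6 − 30.1 = -1.5
x=8: ŷ = 14 + 2.3·8 = 32.4; e = 33.4 − 32.4 = 1
x=10: ŷ = 14 + 2.3·10 = 37; e = 35.5 − 37 = -1.5
x=11: ŷ = 14 + 2.3·11 = 39.3; e = 40.8 − 39.3 = 1.5
Signs: + − + − +
Runs: +×1, −×1, +×1, −×1, +×1 → 5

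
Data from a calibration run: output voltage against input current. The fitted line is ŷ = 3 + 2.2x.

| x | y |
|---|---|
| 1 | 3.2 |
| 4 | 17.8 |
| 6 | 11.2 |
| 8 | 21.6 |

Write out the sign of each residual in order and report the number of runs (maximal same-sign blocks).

x=1: ŷ = 3 + 2.2·1 = 5.2; e = 3.2 − 5.2 = -2
x=4: ŷ = 3 + 2.2·4 = 11.8; e = 17.8 − 11.8 = 6
x=6: ŷ = 3 + 2.2·6 = 16.2; e = 11.2 − 16.2 = -5
x=8: ŷ = 3 + 2.2·8 = 20.6; e = 21.6 − 20.6 = 1
Signs: − + − +
Runs: −×1, +×1, −×1, +×1 → 4

4 runs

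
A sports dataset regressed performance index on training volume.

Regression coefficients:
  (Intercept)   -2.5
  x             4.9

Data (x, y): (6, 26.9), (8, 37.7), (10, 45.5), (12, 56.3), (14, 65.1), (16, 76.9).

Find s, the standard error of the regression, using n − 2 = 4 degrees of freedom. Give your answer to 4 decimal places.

s = 1.0000

x=6: ŷ = -2.5 + 4.9·6 = 26.9; r = 26.9 − 26.9 = 0
x=8: ŷ = -2.5 + 4.9·8 = 36.7; r = 37.7 − 36.7 = 1
x=10: ŷ = -2.5 + 4.9·10 = 46.5; r = 45.5 − 46.5 = -1
x=12: ŷ = -2.5 + 4.9·12 = 56.3; r = 56.3 − 56.3 = 0
x=14: ŷ = -2.5 + 4.9·14 = 66.1; r = 65.1 − 66.1 = -1
x=16: ŷ = -2.5 + 4.9·16 = 75.9; r = 76.9 − 75.9 = 1
SSE = 0 + 1 + 1 + 0 + 1 + 1 = 4
s = √(4/4) = √1 ≈ 1.0000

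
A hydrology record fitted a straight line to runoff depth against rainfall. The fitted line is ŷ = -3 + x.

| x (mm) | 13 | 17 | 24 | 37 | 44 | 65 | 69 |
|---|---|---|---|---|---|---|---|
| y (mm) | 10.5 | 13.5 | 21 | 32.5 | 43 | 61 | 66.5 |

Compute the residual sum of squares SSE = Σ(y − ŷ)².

SSE = 8

x=13: ŷ = -3 + 13 = 10; r = 10.5 − 10 = 0.5
x=17: ŷ = -3 + 17 = 14; r = 13.5 − 14 = -0.5
x=24: ŷ = -3 + 24 = 21; r = 21 − 21 = 0
x=37: ŷ = -3 + 37 = 34; r = 32.5 − 34 = -1.5
x=44: ŷ = -3 + 44 = 41; r = 43 − 41 = 2
x=65: ŷ = -3 + 65 = 62; r = 61 − 62 = -1
x=69: ŷ = -3 + 69 = 66; r = 66.5 − 66 = 0.5
SSE = 0.25 + 0.25 + 0 + 2.25 + 4 + 1 + 0.25 = 8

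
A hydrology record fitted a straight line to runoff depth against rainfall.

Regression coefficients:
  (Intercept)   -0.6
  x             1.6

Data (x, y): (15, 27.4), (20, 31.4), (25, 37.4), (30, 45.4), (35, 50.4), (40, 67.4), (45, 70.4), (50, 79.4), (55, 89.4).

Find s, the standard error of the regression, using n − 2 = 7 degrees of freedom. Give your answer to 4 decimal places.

x=15: ŷ = -0.6 + 1.6·15 = 23.4; e = 27.4 − 23.4 = 4
x=20: ŷ = -0.6 + 1.6·20 = 31.4; e = 31.4 − 31.4 = 0
x=25: ŷ = -0.6 + 1.6·25 = 39.4; e = 37.4 − 39.4 = -2
x=30: ŷ = -0.6 + 1.6·30 = 47.4; e = 45.4 − 47.4 = -2
x=35: ŷ = -0.6 + 1.6·35 = 55.4; e = 50.4 − 55.4 = -5
x=40: ŷ = -0.6 + 1.6·40 = 63.4; e = 67.4 − 63.4 = 4
x=45: ŷ = -0.6 + 1.6·45 = 71.4; e = 70.4 − 71.4 = -1
x=50: ŷ = -0.6 + 1.6·50 = 79.4; e = 79.4 − 79.4 = 0
x=55: ŷ = -0.6 + 1.6·55 = 87.4; e = 89.4 − 87.4 = 2
SSE = 16 + 0 + 4 + 4 + 25 + 16 + 1 + 0 + 4 = 70
s = √(70/7) = √10 ≈ 3.1623

s = 3.1623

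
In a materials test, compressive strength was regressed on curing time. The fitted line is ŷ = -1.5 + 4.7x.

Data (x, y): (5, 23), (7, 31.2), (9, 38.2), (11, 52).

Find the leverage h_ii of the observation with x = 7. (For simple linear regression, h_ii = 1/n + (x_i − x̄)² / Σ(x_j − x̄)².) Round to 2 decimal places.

h = 0.30

x̄ = (5 + 7 + 9 + 11)/4 = 8
Σ(x − x̄)² = 9 + 1 + 1 + 9 = 20
h = 1/4 + (-1)²/20 = 0.25 + 0.05 = 0.30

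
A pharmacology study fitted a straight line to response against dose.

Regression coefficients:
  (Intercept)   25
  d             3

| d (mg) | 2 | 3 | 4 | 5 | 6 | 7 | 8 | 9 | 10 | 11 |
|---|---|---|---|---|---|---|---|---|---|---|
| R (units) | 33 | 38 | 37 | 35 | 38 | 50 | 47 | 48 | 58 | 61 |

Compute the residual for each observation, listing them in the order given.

2, 4, 0, -5, -5, 4, -2, -4, 3, 3

d=2: ŷ = 25 + 3·2 = 31; e = 33 − 31 = 2
d=3: ŷ = 25 + 3·3 = 34; e = 38 − 34 = 4
d=4: ŷ = 25 + 3·4 = 37; e = 37 − 37 = 0
d=5: ŷ = 25 + 3·5 = 40; e = 35 − 40 = -5
d=6: ŷ = 25 + 3·6 = 43; e = 38 − 43 = -5
d=7: ŷ = 25 + 3·7 = 46; e = 50 − 46 = 4
d=8: ŷ = 25 + 3·8 = 49; e = 47 − 49 = -2
d=9: ŷ = 25 + 3·9 = 52; e = 48 − 52 = -4
d=10: ŷ = 25 + 3·10 = 55; e = 58 − 55 = 3
d=11: ŷ = 25 + 3·11 = 58; e = 61 − 58 = 3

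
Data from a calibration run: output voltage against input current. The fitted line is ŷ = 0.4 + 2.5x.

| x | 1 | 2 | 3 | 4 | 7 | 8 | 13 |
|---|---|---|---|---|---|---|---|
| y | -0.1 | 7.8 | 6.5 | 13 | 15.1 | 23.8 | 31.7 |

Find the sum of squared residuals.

SSE = 44.32

x=1: ŷ = 0.4 + 2.5·1 = 2.9; e = -0.1 − 2.9 = -3
x=2: ŷ = 0.4 + 2.5·2 = 5.4; e = 7.8 − 5.4 = 2.4
x=3: ŷ = 0.4 + 2.5·3 = 7.9; e = 6.5 − 7.9 = -1.4
x=4: ŷ = 0.4 + 2.5·4 = 10.4; e = 13 − 10.4 = 2.6
x=7: ŷ = 0.4 + 2.5·7 = 17.9; e = 15.1 − 17.9 = -2.8
x=8: ŷ = 0.4 + 2.5·8 = 20.4; e = 23.8 − 20.4 = 3.4
x=13: ŷ = 0.4 + 2.5·13 = 32.9; e = 31.7 − 32.9 = -1.2
SSE = 9 + 5.76 + 1.96 + 6.76 + 7.84 + 11.56 + 1.44 = 44.32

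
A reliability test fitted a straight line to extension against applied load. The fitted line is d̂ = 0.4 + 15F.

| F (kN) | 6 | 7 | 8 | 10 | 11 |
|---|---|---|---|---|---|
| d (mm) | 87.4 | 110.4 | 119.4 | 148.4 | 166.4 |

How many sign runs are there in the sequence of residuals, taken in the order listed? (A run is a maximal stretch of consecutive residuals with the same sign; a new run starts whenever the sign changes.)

4 runs

F=6: d̂ = 0.4 + 15·6 = 90.4; r = 87.4 − 90.4 = -3
F=7: d̂ = 0.4 + 15·7 = 105.4; r = 110.4 − 105.4 = 5
F=8: d̂ = 0.4 + 15·8 = 120.4; r = 119.4 − 120.4 = -1
F=10: d̂ = 0.4 + 15·10 = 150.4; r = 148.4 − 150.4 = -2
F=11: d̂ = 0.4 + 15·11 = 165.4; r = 166.4 − 165.4 = 1
Signs: − + − − +
Runs: −×1, +×1, −×2, +×1 → 4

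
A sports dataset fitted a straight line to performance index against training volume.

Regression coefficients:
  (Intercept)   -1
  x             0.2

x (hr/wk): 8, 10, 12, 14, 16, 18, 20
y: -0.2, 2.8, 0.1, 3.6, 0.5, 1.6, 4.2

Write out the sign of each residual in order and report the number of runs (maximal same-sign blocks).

6 runs

x=8: ŷ = -1 + 0.2·8 = 0.6; e = -0.2 − 0.6 = -0.8
x=10: ŷ = -1 + 0.2·10 = 1; e = 2.8 − 1 = 1.8
x=12: ŷ = -1 + 0.2·12 = 1.4; e = 0.1 − 1.4 = -1.3
x=14: ŷ = -1 + 0.2·14 = 1.8; e = 3.6 − 1.8 = 1.8
x=16: ŷ = -1 + 0.2·16 = 2.2; e = 0.5 − 2.2 = -1.7
x=18: ŷ = -1 + 0.2·18 = 2.6; e = 1.6 − 2.6 = -1
x=20: ŷ = -1 + 0.2·20 = 3; e = 4.2 − 3 = 1.2
Signs: − + − + − − +
Runs: −×1, +×1, −×1, +×1, −×2, +×1 → 6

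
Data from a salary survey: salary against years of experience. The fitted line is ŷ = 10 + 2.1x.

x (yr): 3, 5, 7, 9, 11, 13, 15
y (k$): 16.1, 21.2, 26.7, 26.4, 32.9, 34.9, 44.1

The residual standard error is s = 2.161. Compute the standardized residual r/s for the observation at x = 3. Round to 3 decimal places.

-0.093

ŷ = 10 + 2.1·3 = 16.3
r = 16.1 − 16.3 = -0.2
r/s = -0.2 / 2.161 = -0.093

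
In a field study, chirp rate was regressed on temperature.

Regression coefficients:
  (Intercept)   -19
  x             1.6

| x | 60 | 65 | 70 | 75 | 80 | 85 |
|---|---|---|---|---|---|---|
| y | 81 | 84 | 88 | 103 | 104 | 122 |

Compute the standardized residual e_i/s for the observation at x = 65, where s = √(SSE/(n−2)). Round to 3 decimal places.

x=60: ŷ = -19 + 1.6·60 = 77; e = 81 − 77 = 4
x=65: ŷ = -19 + 1.6·65 = 85; e = 84 − 85 = -1
x=70: ŷ = -19 + 1.6·70 = 93; e = 88 − 93 = -5
x=75: ŷ = -19 + 1.6·75 = 101; e = 103 − 101 = 2
x=80: ŷ = -19 + 1.6·80 = 109; e = 104 − 109 = -5
x=85: ŷ = -19 + 1.6·85 = 117; e = 122 − 117 = 5
SSE = 16 + 1 + 25 + 4 + 25 + 25 = 96
s = √(96/4) = 4.89898
e/s = -1 / 4.89898 = -0.204

-0.204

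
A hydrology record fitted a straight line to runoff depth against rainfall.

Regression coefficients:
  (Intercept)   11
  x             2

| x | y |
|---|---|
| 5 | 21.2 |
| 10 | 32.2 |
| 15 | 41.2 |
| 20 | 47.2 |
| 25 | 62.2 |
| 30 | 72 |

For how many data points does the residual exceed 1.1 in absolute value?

x=5: ŷ = 11 + 2·5 = 21; e = 21.2 − 21 = 0.2
x=10: ŷ = 11 + 2·10 = 31; e = 32.2 − 31 = 1.2
x=15: ŷ = 11 + 2·15 = 41; e = 41.2 − 41 = 0.2
x=20: ŷ = 11 + 2·20 = 51; e = 47.2 − 51 = -3.8
x=25: ŷ = 11 + 2·25 = 61; e = 62.2 − 61 = 1.2
x=30: ŷ = 11 + 2·30 = 71; e = 72 − 71 = 1
|e| > 1.1: x=10 (|e|=1.2), x=20 (|e|=3.8), x=25 (|e|=1.2) → 3

3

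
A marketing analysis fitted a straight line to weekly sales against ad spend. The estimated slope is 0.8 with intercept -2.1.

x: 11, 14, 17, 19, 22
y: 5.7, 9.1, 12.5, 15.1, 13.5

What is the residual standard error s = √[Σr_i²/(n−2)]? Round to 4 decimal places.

x=11: ŷ = -2.1 + 0.8·11 = 6.7; r = 5.7 − 6.7 = -1
x=14: ŷ = -2.1 + 0.8·14 = 9.1; r = 9.1 − 9.1 = 0
x=17: ŷ = -2.1 + 0.8·17 = 11.5; r = 12.5 − 11.5 = 1
x=19: ŷ = -2.1 + 0.8·19 = 13.1; r = 15.1 − 13.1 = 2
x=22: ŷ = -2.1 + 0.8·22 = 15.5; r = 13.5 − 15.5 = -2
SSE = 1 + 0 + 1 + 4 + 4 = 10
s = √(10/3) = √3.33333 ≈ 1.8257

s = 1.8257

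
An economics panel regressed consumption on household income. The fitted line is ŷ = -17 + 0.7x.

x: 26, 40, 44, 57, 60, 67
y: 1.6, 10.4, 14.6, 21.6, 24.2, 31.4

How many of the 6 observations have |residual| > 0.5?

5

x=26: ŷ = -17 + 0.7·26 = 1.2; r = 1.6 − 1.2 = 0.4
x=40: ŷ = -17 + 0.7·40 = 11; r = 10.4 − 11 = -0.6
x=44: ŷ = -17 + 0.7·44 = 13.8; r = 14.6 − 13.8 = 0.8
x=57: ŷ = -17 + 0.7·57 = 22.9; r = 21.6 − 22.9 = -1.3
x=60: ŷ = -17 + 0.7·60 = 25; r = 24.2 − 25 = -0.8
x=67: ŷ = -17 + 0.7·67 = 29.9; r = 31.4 − 29.9 = 1.5
|r| > 0.5: x=40 (|r|=0.6), x=44 (|r|=0.8), x=57 (|r|=1.3), x=60 (|r|=0.8), x=67 (|r|=1.5) → 5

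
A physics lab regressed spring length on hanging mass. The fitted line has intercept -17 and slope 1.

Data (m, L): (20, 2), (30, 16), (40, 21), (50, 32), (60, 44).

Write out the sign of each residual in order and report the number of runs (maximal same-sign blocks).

4 runs

m=20: ŷ = -17 + 20 = 3; r = 2 − 3 = -1
m=30: ŷ = -17 + 30 = 13; r = 16 − 13 = 3
m=40: ŷ = -17 + 40 = 23; r = 21 − 23 = -2
m=50: ŷ = -17 + 50 = 33; r = 32 − 33 = -1
m=60: ŷ = -17 + 60 = 43; r = 44 − 43 = 1
Signs: − + − − +
Runs: −×1, +×1, −×2, +×1 → 4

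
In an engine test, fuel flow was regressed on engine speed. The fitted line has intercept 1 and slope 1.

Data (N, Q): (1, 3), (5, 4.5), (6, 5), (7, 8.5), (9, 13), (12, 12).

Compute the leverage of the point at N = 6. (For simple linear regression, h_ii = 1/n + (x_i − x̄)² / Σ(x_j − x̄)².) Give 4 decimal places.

N̄ = (1 + 5 + 6 + 7 + 9 + 12)/6 = 6.66667
Σ(N − N̄)² = 32.1111 + 2.77778 + 0.444444 + 0.111111 + 5.44444 + 28.4444 = 69.3333
h = 1/6 + (-0.666667)²/69.3333 = 0.166667 + 0.00641026 = 0.1731

h = 0.1731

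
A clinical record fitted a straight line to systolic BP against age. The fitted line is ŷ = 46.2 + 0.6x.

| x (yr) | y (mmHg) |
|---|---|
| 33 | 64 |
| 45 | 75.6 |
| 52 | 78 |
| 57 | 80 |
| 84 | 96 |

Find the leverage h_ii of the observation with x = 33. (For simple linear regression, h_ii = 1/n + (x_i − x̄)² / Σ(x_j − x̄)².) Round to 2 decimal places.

x̄ = (33 + 45 + 52 + 57 + 84)/5 = 54.2
Σ(x − x̄)² = 449.44 + 84.64 + 4.84 + 7.84 + 888.04 = 1434.8
h = 1/5 + (-21.2)²/1434.8 = 0.2 + 0.313242 = 0.51

h = 0.51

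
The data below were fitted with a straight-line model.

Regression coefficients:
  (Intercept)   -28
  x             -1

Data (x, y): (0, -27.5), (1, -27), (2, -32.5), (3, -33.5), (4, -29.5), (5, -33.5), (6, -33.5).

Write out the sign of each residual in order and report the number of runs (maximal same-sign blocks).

x=0: ŷ = -28 − 0 = -28; e = -27.5 − (-28) = 0.5
x=1: ŷ = -28 − 1 = -29; e = -27 − (-29) = 2
x=2: ŷ = -28 − 2 = -30; e = -32.5 − (-30) = -2.5
x=3: ŷ = -28 − 3 = -31; e = -33.5 − (-31) = -2.5
x=4: ŷ = -28 − 4 = -32; e = -29.5 − (-32) = 2.5
x=5: ŷ = -28 − 5 = -33; e = -33.5 − (-33) = -0.5
x=6: ŷ = -28 − 6 = -34; e = -33.5 − (-34) = 0.5
Signs: + + − − + − +
Runs: +×2, −×2, +×1, −×1, +×1 → 5

5 runs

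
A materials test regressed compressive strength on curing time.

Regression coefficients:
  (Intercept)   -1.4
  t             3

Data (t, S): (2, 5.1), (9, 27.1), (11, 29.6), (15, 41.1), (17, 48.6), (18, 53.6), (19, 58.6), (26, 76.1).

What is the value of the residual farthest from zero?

t=2: ŷ = -1.4 + 3·2 = 4.6; e = 5.1 − 4.6 = 0.5
t=9: ŷ = -1.4 + 3·9 = 25.6; e = 27.1 − 25.6 = 1.5
t=11: ŷ = -1.4 + 3·11 = 31.6; e = 29.6 − 31.6 = -2
t=15: ŷ = -1.4 + 3·15 = 43.6; e = 41.1 − 43.6 = -2.5
t=17: ŷ = -1.4 + 3·17 = 49.6; e = 48.6 − 49.6 = -1
t=18: ŷ = -1.4 + 3·18 = 52.6; e = 53.6 − 52.6 = 1
t=19: ŷ = -1.4 + 3·19 = 55.6; e = 58.6 − 55.6 = 3
t=26: ŷ = -1.4 + 3·26 = 76.6; e = 76.1 − 76.6 = -0.5
Largest |e| is 3 at t = 19, residual 3.

e = 3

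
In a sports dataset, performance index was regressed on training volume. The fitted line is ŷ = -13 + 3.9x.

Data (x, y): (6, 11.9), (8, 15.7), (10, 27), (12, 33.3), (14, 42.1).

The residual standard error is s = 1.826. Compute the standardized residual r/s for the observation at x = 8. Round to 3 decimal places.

ŷ = -13 + 3.9·8 = 18.2
r = 15.7 − 18.2 = -2.5
r/s = -2.5 / 1.826 = -1.369

-1.369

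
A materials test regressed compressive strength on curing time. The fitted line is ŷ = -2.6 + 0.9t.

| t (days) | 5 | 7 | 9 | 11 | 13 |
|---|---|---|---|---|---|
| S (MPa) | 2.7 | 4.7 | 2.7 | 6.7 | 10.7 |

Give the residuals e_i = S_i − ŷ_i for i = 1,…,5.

0.8, 1, -2.8, -0.6, 1.6

t=5: ŷ = -2.6 + 0.9·5 = 1.9; e = 2.7 − 1.9 = 0.8
t=7: ŷ = -2.6 + 0.9·7 = 3.7; e = 4.7 − 3.7 = 1
t=9: ŷ = -2.6 + 0.9·9 = 5.5; e = 2.7 − 5.5 = -2.8
t=11: ŷ = -2.6 + 0.9·11 = 7.3; e = 6.7 − 7.3 = -0.6
t=13: ŷ = -2.6 + 0.9·13 = 9.1; e = 10.7 − 9.1 = 1.6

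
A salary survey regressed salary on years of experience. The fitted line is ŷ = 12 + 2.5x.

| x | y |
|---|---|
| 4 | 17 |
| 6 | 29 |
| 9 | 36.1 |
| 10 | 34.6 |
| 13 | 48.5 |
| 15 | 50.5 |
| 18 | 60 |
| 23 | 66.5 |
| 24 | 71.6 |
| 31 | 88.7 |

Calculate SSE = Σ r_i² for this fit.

x=4: ŷ = 12 + 2.5·4 = 22; r = 17 − 22 = -5
x=6: ŷ = 12 + 2.5·6 = 27; r = 29 − 27 = 2
x=9: ŷ = 12 + 2.5·9 = 34.5; r = 36.1 − 34.5 = 1.6
x=10: ŷ = 12 + 2.5·10 = 37; r = 34.6 − 37 = -2.4
x=13: ŷ = 12 + 2.5·13 = 44.5; r = 48.5 − 44.5 = 4
x=15: ŷ = 12 + 2.5·15 = 49.5; r = 50.5 − 49.5 = 1
x=18: ŷ = 12 + 2.5·18 = 57; r = 60 − 57 = 3
x=23: ŷ = 12 + 2.5·23 = 69.5; r = 66.5 − 69.5 = -3
x=24: ŷ = 12 + 2.5·24 = 72; r = 71.6 − 72 = -0.4
x=31: ŷ = 12 + 2.5·31 = 89.5; r = 88.7 − 89.5 = -0.8
SSE = 25 + 4 + 2.56 + 5.76 + 16 + 1 + 9 + 9 + 0.16 + 0.64 = 73.12

SSE = 73.12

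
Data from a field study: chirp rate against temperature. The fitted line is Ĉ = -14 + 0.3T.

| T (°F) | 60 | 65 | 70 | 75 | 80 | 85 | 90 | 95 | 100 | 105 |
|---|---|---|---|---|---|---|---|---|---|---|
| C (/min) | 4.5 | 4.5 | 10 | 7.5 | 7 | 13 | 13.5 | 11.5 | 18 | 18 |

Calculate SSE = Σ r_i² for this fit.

SSE = 36

T=60: Ĉ = -14 + 0.3·60 = 4; r = 4.5 − 4 = 0.5
T=65: Ĉ = -14 + 0.3·65 = 5.5; r = 4.5 − 5.5 = -1
T=70: Ĉ = -14 + 0.3·70 = 7; r = 10 − 7 = 3
T=75: Ĉ = -14 + 0.3·75 = 8.5; r = 7.5 − 8.5 = -1
T=80: Ĉ = -14 + 0.3·80 = 10; r = 7 − 10 = -3
T=85: Ĉ = -14 + 0.3·85 = 11.5; r = 13 − 11.5 = 1.5
T=90: Ĉ = -14 + 0.3·90 = 13; r = 13.5 − 13 = 0.5
T=95: Ĉ = -14 + 0.3·95 = 14.5; r = 11.5 − 14.5 = -3
T=100: Ĉ = -14 + 0.3·100 = 16; r = 18 − 16 = 2
T=105: Ĉ = -14 + 0.3·105 = 17.5; r = 18 − 17.5 = 0.5
SSE = 0.25 + 1 + 9 + 1 + 9 + 2.25 + 0.25 + 9 + 4 + 0.25 = 36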